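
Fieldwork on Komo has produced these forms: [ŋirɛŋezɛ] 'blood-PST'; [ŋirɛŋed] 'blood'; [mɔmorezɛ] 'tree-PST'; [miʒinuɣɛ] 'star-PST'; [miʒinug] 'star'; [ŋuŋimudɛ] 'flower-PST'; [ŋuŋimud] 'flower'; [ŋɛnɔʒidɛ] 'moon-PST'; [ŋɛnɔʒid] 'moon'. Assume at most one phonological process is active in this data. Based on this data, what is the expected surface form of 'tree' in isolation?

[mɔmored]

The stem for 'blood' ends in [z] in [ŋirɛŋezɛ] but [d] in [ŋirɛŋed].
Compare 'flower', with invariant [d] in [ŋuŋimudɛ] and [ŋuŋimud]: an analysis with underlying /d/ and a rule producing [z] before the PST suffix would wrongly predict alternation here too.
The underlying segment must be /z/; voiced fricatives become stops word-finally, yielding [d] there.
From [mɔmorezɛ] the stem 'tree' is /mɔmorez/; word-finally this yields [mɔmored].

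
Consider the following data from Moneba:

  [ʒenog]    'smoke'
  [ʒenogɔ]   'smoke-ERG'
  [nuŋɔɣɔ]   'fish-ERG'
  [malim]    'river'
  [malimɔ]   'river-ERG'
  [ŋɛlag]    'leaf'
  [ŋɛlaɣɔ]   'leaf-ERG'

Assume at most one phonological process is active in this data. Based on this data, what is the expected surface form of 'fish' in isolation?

The stem for 'leaf' ends in [g] in [ŋɛlag] but [ɣ] in [ŋɛlaɣɔ].
If /g/ were underlying and a rule turned it into [ɣ] before the ERG suffix, 'smoke' would also alternate; but it has [g] in both [ʒenog] and [ʒenogɔ].
Therefore /ɣ/ is basic and [g] is derived by word-final hardening (voiced fricatives become stops word-finally).
From [nuŋɔɣɔ] the stem 'fish' is /nuŋɔɣ/; word-finally this yields [nuŋɔg].

[nuŋɔg]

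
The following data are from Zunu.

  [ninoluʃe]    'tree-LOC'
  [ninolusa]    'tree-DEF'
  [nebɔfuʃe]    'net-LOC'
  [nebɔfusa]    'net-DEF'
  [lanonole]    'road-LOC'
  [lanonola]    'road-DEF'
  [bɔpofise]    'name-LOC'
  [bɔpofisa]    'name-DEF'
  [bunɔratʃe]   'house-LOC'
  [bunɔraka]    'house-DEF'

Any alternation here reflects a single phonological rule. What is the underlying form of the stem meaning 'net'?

/nebɔfuʃ/

The root 'net' surfaces as [nebɔfuʃe] and [nebɔfusa], with a stem-final [ʃ] ~ [s] alternation.
Compare 'name', with invariant [s] in [bɔpofise] and [bɔpofisa]: an analysis with underlying /s/ and a rule producing [ʃ] before the LOC suffix would wrongly predict alternation here too.
So /ʃ/ is underlying, and a rule of depalatalization — palato-alveolar /tʃ/ and /ʃ/ become [k] and [s] when no front vowel follows — gives [s].
The underlying form of 'net' is therefore /nebɔfuʃ/.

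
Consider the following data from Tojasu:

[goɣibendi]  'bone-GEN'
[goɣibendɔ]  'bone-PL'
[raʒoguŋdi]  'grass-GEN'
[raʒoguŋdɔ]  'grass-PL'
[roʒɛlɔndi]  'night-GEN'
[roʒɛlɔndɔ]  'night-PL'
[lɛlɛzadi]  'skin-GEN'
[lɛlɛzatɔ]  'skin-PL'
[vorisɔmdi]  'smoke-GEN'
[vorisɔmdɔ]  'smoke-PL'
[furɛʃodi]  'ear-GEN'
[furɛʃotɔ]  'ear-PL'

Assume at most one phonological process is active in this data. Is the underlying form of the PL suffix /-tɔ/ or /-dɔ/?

/-tɔ/

The PL suffix surfaces as [-dɔ] and [-tɔ], depending on the final segment of the stem.
The GEN suffix, which begins with [d], is invariant after every stem; so [d] is not altered by any rule here.
The PL suffix is therefore /-tɔ/ underlyingly, with post-nasal voicing: voiceless stops become voiced after a nasal.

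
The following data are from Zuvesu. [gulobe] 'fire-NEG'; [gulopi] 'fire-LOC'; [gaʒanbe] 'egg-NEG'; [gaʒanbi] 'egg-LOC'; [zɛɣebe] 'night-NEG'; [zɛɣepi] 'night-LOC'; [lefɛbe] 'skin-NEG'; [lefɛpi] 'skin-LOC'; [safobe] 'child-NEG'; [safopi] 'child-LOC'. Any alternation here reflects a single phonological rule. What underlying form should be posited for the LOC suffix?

/-pi/

The LOC suffix surfaces as [-bi] and [-pi], depending on the final segment of the stem.
The NEG suffix, which begins with [b], is invariant after every stem; so [b] is not altered by any rule here.
The LOC suffix is therefore /-pi/ underlyingly, with post-nasal voicing: voiceless stops become voiced after a nasal.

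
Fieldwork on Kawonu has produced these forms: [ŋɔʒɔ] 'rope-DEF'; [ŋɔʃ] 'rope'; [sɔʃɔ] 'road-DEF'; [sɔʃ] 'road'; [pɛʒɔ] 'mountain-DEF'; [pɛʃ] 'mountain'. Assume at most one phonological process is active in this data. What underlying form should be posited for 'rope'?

The root 'rope' surfaces as [ŋɔʒɔ] and [ŋɔʃ], with a stem-final [ʒ] ~ [ʃ] alternation.
The stem 'road' ([sɔʃɔ], [sɔʃ]) shows [ʃ] unchanged in both environments, so [ʃ] cannot be basic with [ʒ] derived before the DEF suffix.
The underlying segment must be /ʒ/; voiced obstruents become voiceless word-finally, yielding [ʃ] there.

/ŋɔʒ/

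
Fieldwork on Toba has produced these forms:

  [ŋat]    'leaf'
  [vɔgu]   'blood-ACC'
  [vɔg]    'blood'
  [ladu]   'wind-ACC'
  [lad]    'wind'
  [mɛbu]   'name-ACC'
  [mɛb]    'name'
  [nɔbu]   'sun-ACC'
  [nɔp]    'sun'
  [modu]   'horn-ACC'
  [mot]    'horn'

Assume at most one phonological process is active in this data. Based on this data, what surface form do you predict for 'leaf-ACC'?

The stem for 'horn' ends in [d] in [modu] but [t] in [mot].
Compare 'wind', with invariant [d] in [ladu] and [lad]: an analysis with underlying /d/ and a rule producing [t] in isolation would wrongly predict alternation here too.
The alternation reflects intervocalic voicing: voiceless stops become voiced between vowels. /t/ is underlying.
From [ŋat] the stem 'leaf' is /ŋat/; between vowels this yields [ŋadu].

[ŋadu]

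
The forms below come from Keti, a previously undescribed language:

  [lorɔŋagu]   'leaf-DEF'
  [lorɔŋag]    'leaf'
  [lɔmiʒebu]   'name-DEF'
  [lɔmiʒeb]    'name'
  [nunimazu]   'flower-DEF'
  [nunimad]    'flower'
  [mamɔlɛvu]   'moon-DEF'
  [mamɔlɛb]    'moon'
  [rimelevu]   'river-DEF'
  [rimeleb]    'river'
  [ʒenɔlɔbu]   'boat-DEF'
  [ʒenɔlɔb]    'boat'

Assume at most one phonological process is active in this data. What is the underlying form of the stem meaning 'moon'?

'moon' shows [v] ~ [b] at the end of the stem ([mamɔlɛvu] vs [mamɔlɛb]).
If /b/ were underlying and a rule turned it into [v] before the DEF suffix, 'name' would also alternate; but it has [b] in both [lɔmiʒebu] and [lɔmiʒeb].
The underlying segment must be /v/; voiced fricatives become stops word-finally, yielding [b] there.
The underlying form of 'moon' is therefore /mamɔlɛv/.

/mamɔlɛv/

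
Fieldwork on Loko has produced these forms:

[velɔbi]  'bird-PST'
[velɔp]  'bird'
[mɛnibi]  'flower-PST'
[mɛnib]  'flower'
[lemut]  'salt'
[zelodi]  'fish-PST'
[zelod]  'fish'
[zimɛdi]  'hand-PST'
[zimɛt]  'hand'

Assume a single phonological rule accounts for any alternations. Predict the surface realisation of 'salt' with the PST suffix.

[lemudi]

In [zimɛdi] and [zimɛt] the final segment of 'hand' alternates: [d] ~ [t].
Compare 'fish', with invariant [d] in [zelodi] and [zelod]: an analysis with underlying /d/ and a rule producing [t] in isolation would wrongly predict alternation here too.
Therefore /t/ is basic and [d] is derived by intervocalic voicing (voiceless stops become voiced between vowels).
From [lemut] the stem 'salt' is /lemut/; between vowels this yields [lemudi].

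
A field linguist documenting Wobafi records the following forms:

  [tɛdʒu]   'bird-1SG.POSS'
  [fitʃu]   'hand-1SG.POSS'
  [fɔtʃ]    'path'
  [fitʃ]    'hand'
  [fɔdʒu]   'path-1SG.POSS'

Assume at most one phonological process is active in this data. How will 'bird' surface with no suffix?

[tɛtʃ]

The root 'path' surfaces as [fɔtʃ] and [fɔdʒu], with a stem-final [tʃ] ~ [dʒ] alternation.
The stem 'hand' ([fitʃ], [fitʃu]) shows [tʃ] unchanged in both environments, so [tʃ] cannot be basic with [dʒ] derived before the 1SG.POSS suffix.
Therefore /dʒ/ is basic and [tʃ] is derived by word-final obstruent devoicing (voiced obstruents become voiceless word-finally).
From [tɛdʒu] the stem 'bird' is /tɛdʒ/; word-finally this yields [tɛtʃ].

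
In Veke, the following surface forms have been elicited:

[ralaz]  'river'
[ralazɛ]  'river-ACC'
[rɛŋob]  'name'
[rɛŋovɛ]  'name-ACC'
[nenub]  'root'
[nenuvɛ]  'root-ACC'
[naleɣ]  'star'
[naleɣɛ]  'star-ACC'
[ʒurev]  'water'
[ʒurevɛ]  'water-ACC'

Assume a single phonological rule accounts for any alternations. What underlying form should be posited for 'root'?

/nenub/

'root' shows [b] ~ [v] at the end of the stem ([nenub] vs [nenuvɛ]).
Compare 'water', with invariant [v] in [ʒurev] and [ʒurevɛ]: an analysis with underlying /v/ and a rule producing [b] in isolation would wrongly predict alternation here too.
Therefore /b/ is basic and [v] is derived by intervocalic spirantization (voiced stops become fricatives between vowels).
Hence 'root' is /nenub/ underlyingly.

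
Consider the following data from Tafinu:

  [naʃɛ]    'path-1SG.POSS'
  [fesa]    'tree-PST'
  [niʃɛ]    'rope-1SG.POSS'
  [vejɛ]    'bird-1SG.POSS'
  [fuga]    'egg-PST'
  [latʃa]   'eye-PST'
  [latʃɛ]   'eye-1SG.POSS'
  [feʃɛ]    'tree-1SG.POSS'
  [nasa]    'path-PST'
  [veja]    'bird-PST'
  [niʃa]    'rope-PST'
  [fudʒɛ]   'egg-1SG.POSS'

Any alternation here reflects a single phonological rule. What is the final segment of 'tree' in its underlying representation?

The stem for 'tree' ends in [s] in [fesa] but [ʃ] in [feʃɛ].
Compare 'rope', with invariant [ʃ] in [niʃa] and [niʃɛ]: an analysis with underlying /ʃ/ and a rule producing [s] before the PST suffix would wrongly predict alternation here too.
Therefore /s/ is basic and [ʃ] is derived by palatalization before a front vowel (/g/ and /s/ become palato-alveolar [dʒ] and [ʃ] before a front vowel).

/s/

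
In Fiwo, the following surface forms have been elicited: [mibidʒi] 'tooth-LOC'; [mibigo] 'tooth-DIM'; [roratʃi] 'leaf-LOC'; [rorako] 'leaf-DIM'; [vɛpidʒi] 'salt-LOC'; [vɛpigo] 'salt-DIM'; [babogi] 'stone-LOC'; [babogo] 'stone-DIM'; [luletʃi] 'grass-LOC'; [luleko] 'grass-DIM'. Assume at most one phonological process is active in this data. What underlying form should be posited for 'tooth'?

The stem for 'tooth' ends in [dʒ] in [mibidʒi] but [g] in [mibigo].
But 'stone' keeps [g] in both environments ([babogi], [babogo]), so there is no rule changing /g/ to [dʒ] before the LOC suffix.
So /dʒ/ is underlying, and a rule of depalatalization — palato-alveolar /tʃ/ and /dʒ/ become [k] and [g] when no front vowel follows — gives [g].
So 'tooth' = /mibidʒ/.

/mibidʒ/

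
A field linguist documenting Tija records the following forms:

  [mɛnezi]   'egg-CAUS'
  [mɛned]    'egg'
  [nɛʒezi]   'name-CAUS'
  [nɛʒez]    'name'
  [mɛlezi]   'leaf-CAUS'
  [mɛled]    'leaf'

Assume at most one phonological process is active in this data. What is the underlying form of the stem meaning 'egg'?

'egg' shows [z] ~ [d] at the end of the stem ([mɛnezi] vs [mɛned]).
Compare 'name', with invariant [z] in [nɛʒezi] and [nɛʒez]: an analysis with underlying /z/ and a rule producing [d] in isolation would wrongly predict alternation here too.
The alternation reflects intervocalic spirantization: voiced stops become fricatives between vowels. /d/ is underlying.

/mɛned/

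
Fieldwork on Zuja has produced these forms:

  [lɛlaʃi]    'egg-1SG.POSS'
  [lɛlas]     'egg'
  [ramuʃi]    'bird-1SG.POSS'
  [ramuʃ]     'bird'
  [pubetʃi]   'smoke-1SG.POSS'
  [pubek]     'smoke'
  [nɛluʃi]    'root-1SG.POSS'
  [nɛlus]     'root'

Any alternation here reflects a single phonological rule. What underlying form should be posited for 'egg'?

'egg' shows [ʃ] ~ [s] at the end of the stem ([lɛlaʃi] vs [lɛlas]).
Compare 'bird', with invariant [ʃ] in [ramuʃi] and [ramuʃ]: an analysis with underlying /ʃ/ and a rule producing [s] in isolation would wrongly predict alternation here too.
Therefore /s/ is basic and [ʃ] is derived by palatalization before a front vowel (/k/ and /s/ become palato-alveolar [tʃ] and [ʃ] before a front vowel).

/lɛlas/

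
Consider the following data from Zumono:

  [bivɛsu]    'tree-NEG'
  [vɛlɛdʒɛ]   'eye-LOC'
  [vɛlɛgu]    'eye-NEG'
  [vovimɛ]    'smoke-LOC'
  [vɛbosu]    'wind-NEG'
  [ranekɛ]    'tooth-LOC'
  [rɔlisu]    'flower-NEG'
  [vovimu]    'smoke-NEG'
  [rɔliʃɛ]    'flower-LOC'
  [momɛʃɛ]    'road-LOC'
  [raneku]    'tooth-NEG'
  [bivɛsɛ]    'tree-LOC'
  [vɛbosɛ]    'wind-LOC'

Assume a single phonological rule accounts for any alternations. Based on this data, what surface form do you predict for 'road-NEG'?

The stem for 'flower' ends in [ʃ] in [rɔliʃɛ] but [s] in [rɔlisu].
Compare 'tree', with invariant [s] in [bivɛsɛ] and [bivɛsu]: an analysis with underlying /s/ and a rule producing [ʃ] before the LOC suffix would wrongly predict alternation here too.
The alternation reflects depalatalization: palato-alveolar /dʒ/ and /ʃ/ become [g] and [s] when no front vowel follows. /ʃ/ is underlying.
From [momɛʃɛ] the stem 'road' is /momɛʃ/; when no front vowel follows this yields [momɛsu].

[momɛsu]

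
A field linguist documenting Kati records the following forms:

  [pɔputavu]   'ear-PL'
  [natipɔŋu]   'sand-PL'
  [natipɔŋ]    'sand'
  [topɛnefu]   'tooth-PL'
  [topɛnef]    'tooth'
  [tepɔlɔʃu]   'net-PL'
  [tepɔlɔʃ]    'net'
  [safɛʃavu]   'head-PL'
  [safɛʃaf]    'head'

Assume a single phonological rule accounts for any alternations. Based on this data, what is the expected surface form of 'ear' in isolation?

In [safɛʃavu] and [safɛʃaf] the final segment of 'head' alternates: [v] ~ [f].
But 'tooth' keeps [f] in both environments ([topɛnefu], [topɛnef]), so there is no rule changing /f/ to [v] before the PL suffix.
The underlying segment must be /v/; voiced obstruents become voiceless word-finally, yielding [f] there.
The one attested form of 'ear', [pɔputavu], shows underlying /pɔputav/. Applying the same rule word-finally gives [pɔputaf].

[pɔputaf]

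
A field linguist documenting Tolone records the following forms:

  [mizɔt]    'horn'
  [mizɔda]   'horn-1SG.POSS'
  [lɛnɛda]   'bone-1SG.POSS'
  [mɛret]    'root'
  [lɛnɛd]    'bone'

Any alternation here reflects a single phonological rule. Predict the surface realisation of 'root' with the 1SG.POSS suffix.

'horn' shows [d] ~ [t] at the end of the stem ([mizɔda] vs [mizɔt]).
If /d/ were underlying and a rule turned it into [t] in isolation, 'bone' would also alternate; but it has [d] in both [lɛnɛda] and [lɛnɛd].
The underlying segment must be /t/; voiceless stops become voiced between vowels, yielding [d] there.
The one attested form of 'root', [mɛret], shows underlying /mɛret/. Applying the same rule between vowels gives [mɛreda].

[mɛreda]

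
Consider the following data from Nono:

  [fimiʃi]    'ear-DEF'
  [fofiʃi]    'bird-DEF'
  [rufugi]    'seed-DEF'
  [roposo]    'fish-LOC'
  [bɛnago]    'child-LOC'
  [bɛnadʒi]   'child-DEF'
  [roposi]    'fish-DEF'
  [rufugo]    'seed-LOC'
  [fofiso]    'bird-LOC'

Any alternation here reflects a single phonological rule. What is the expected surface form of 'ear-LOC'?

[fimiso]

In [fofiʃi] and [fofiso] the final segment of 'bird' alternates: [ʃ] ~ [s].
Compare 'fish', with invariant [s] in [roposi] and [roposo]: an analysis with underlying /s/ and a rule producing [ʃ] before the DEF suffix would wrongly predict alternation here too.
The alternation reflects depalatalization: palato-alveolar /dʒ/ and /ʃ/ become [g] and [s] when no front vowel follows. /ʃ/ is underlying.
The one attested form of 'ear', [fimiʃi], shows underlying /fimiʃ/. Applying the same rule when no front vowel follows gives [fimiso].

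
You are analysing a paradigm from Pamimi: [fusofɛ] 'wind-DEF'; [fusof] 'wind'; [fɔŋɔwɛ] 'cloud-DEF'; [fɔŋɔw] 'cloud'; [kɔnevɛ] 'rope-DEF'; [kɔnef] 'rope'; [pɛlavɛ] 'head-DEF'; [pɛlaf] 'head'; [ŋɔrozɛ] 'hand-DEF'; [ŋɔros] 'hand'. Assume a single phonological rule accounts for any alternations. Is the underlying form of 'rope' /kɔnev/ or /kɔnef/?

/kɔnev/

In [kɔnevɛ] and [kɔnef] the final segment of 'rope' alternates: [v] ~ [f].
The stem 'wind' ([fusofɛ], [fusof]) shows [f] unchanged in both environments, so [f] cannot be basic with [v] derived before the DEF suffix.
So /v/ is underlying, and a rule of word-final obstruent devoicing — voiced obstruents become voiceless word-finally — gives [f].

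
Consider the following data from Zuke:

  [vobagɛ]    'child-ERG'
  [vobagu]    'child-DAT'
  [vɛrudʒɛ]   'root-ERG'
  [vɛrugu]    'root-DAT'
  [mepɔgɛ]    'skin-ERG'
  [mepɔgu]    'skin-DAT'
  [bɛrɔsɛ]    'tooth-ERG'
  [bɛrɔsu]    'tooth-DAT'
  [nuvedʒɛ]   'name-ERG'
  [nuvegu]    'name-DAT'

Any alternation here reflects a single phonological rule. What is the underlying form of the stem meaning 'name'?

The stem for 'name' ends in [dʒ] in [nuvedʒɛ] but [g] in [nuvegu].
The stem 'child' ([vobagɛ], [vobagu]) shows [g] unchanged in both environments, so [g] cannot be basic with [dʒ] derived before the ERG suffix.
Therefore /dʒ/ is basic and [g] is derived by depalatalization (palato-alveolar /dʒ/ becomes [g] when no front vowel follows).

/nuvedʒ/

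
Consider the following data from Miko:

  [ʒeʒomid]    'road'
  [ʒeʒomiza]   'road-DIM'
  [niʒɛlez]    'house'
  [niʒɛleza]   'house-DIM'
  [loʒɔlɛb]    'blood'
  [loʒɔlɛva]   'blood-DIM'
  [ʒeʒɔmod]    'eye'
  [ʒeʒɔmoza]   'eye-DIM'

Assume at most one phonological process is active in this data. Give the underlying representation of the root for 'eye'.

In [ʒeʒɔmod] and [ʒeʒɔmoza] the final segment of 'eye' alternates: [d] ~ [z].
But 'house' keeps [z] in both environments ([niʒɛlez], [niʒɛleza]), so there is no rule changing /z/ to [d] in isolation.
Therefore /d/ is basic and [z] is derived by intervocalic spirantization (voiced stops become fricatives between vowels).
So 'eye' = /ʒeʒɔmod/.

/ʒeʒɔmod/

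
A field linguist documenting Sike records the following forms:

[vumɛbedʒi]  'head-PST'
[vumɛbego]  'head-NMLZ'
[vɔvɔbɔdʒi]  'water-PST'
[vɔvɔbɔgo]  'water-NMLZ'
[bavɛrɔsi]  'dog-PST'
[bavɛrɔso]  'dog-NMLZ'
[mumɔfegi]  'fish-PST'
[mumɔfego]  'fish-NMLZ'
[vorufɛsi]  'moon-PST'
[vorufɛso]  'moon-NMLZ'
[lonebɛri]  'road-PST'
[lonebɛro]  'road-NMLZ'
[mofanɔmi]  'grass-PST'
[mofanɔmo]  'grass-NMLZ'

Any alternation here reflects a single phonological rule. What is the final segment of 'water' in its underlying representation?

The stem for 'water' ends in [dʒ] in [vɔvɔbɔdʒi] but [g] in [vɔvɔbɔgo].
If /g/ were underlying and a rule turned it into [dʒ] before the PST suffix, 'fish' would also alternate; but it has [g] in both [mumɔfegi] and [mumɔfego].
So /dʒ/ is underlying, and a rule of depalatalization — palato-alveolar /dʒ/ becomes [g] when no front vowel follows — gives [g].

/dʒ/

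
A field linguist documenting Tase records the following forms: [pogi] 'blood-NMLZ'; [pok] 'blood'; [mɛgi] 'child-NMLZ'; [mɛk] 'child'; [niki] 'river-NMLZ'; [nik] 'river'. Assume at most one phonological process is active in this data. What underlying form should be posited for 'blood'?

/pog/

In [pogi] and [pok] the final segment of 'blood' alternates: [g] ~ [k].
But 'river' keeps [k] in both environments ([niki], [nik]), so there is no rule changing /k/ to [g] before the NMLZ suffix.
The underlying segment must be /g/; voiced obstruents become voiceless word-finally, yielding [k] there.
So 'blood' = /pog/.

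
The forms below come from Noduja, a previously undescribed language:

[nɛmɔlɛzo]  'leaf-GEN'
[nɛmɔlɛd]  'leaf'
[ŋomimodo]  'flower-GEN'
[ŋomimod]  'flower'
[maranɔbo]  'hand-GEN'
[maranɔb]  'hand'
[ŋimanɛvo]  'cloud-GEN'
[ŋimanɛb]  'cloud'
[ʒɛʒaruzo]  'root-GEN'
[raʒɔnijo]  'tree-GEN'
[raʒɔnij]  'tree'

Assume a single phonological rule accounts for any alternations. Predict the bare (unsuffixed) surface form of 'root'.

[ʒɛʒarud]

The stem for 'leaf' ends in [z] in [nɛmɔlɛzo] but [d] in [nɛmɔlɛd].
But 'flower' keeps [d] in both environments ([ŋomimodo], [ŋomimod]), so there is no rule changing /d/ to [z] before the GEN suffix.
The underlying segment must be /z/; voiced fricatives become stops word-finally, yielding [d] there.
From [ʒɛʒaruzo] the stem 'root' is /ʒɛʒaruz/; word-finally this yields [ʒɛʒarud].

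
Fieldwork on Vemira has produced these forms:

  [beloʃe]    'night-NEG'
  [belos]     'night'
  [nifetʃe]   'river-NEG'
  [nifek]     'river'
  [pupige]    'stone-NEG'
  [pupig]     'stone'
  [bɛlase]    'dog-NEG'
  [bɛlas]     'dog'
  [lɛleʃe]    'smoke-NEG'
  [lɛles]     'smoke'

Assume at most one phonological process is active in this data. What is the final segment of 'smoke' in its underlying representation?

/ʃ/

In [lɛleʃe] and [lɛles] the final segment of 'smoke' alternates: [ʃ] ~ [s].
The stem 'dog' ([bɛlase], [bɛlas]) shows [s] unchanged in both environments, so [s] cannot be basic with [ʃ] derived before the NEG suffix.
Therefore /ʃ/ is basic and [s] is derived by depalatalization (palato-alveolar /tʃ/ and /ʃ/ become [k] and [s] when no front vowel follows).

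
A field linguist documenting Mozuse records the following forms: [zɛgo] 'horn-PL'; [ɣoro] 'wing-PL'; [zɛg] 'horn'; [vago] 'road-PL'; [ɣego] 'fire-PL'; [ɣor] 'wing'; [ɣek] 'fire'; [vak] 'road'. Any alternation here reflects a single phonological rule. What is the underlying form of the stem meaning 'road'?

'road' shows [k] ~ [g] at the end of the stem ([vak] vs [vago]).
If /g/ were underlying and a rule turned it into [k] in isolation, 'horn' would also alternate; but it has [g] in both [zɛg] and [zɛgo].
The alternation reflects intervocalic voicing: voiceless stops become voiced between vowels. /k/ is underlying.

/vak/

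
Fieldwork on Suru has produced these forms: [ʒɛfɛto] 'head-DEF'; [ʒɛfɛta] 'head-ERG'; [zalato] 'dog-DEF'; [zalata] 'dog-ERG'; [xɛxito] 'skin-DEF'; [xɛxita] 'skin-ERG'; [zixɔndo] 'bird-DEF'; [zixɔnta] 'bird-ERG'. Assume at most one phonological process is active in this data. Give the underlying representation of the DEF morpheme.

/-do/

The DEF suffix surfaces as [-do] and [-to], depending on the final segment of the stem.
By contrast the ERG suffix keeps its initial [t] throughout — that segment must be underlying.
So the underlying form is /-do/, and voiced stops become voiceless after a vowel.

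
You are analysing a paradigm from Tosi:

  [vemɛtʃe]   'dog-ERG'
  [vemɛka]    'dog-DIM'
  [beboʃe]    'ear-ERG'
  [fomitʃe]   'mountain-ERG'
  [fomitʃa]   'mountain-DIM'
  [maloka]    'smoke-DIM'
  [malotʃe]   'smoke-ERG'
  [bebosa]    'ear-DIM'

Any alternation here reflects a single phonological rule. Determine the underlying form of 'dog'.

'dog' shows [tʃ] ~ [k] at the end of the stem ([vemɛtʃe] vs [vemɛka]).
Compare 'mountain', with invariant [tʃ] in [fomitʃe] and [fomitʃa]: an analysis with underlying /tʃ/ and a rule producing [k] before the DIM suffix would wrongly predict alternation here too.
So /k/ is underlying, and a rule of palatalization before a front vowel — /k/ and /s/ become palato-alveolar [tʃ] and [ʃ] before a front vowel — gives [tʃ].

/vemɛk/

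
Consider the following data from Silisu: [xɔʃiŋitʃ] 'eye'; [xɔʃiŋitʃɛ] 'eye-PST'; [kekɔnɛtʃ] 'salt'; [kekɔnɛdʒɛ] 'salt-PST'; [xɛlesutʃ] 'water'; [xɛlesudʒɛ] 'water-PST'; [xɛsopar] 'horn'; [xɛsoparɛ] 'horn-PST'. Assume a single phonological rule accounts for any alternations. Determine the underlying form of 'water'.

/xɛlesudʒ/

In [xɛlesutʃ] and [xɛlesudʒɛ] the final segment of 'water' alternates: [tʃ] ~ [dʒ].
Compare 'eye', with invariant [tʃ] in [xɔʃiŋitʃ] and [xɔʃiŋitʃɛ]: an analysis with underlying /tʃ/ and a rule producing [dʒ] before the PST suffix would wrongly predict alternation here too.
So /dʒ/ is underlying, and a rule of word-final obstruent devoicing — voiced obstruents become voiceless word-finally — gives [tʃ].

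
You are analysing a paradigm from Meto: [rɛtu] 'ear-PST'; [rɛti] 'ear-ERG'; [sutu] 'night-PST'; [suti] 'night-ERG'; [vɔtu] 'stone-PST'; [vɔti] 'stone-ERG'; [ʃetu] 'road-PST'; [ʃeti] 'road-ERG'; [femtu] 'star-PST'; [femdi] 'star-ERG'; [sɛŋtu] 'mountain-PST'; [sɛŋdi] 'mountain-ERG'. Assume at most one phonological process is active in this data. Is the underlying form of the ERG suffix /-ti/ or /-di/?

/-di/

The ERG suffix surfaces as [-di] and [-ti], depending on the final segment of the stem.
The PST suffix, which begins with [t], is invariant after every stem; so [t] is not altered by any rule here.
So the underlying form is /-di/, and voiced stops become voiceless after a vowel.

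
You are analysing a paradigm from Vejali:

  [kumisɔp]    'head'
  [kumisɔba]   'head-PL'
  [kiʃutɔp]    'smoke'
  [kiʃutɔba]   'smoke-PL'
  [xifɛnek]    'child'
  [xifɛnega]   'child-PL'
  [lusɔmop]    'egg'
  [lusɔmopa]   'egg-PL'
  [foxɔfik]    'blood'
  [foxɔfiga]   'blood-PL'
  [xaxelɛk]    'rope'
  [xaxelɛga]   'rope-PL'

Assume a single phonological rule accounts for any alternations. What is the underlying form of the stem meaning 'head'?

The root 'head' surfaces as [kumisɔp] and [kumisɔba], with a stem-final [p] ~ [b] alternation.
The stem 'egg' ([lusɔmop], [lusɔmopa]) shows [p] unchanged in both environments, so [p] cannot be basic with [b] derived before the PL suffix.
So /b/ is underlying, and a rule of word-final obstruent devoicing — voiced obstruents become voiceless word-finally — gives [p].
Hence 'head' is /kumisɔb/ underlyingly.

/kumisɔb/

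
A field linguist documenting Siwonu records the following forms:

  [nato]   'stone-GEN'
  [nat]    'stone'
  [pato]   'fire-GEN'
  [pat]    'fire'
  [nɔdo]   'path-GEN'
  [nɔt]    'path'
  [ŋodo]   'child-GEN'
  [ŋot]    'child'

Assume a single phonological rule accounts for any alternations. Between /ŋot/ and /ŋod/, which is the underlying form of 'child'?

The stem for 'child' ends in [d] in [ŋodo] but [t] in [ŋot].
But 'stone' keeps [t] in both environments ([nato], [nat]), so there is no rule changing /t/ to [d] before the GEN suffix.
So /d/ is underlying, and a rule of word-final obstruent devoicing — voiced obstruents become voiceless word-finally — gives [t].

/ŋod/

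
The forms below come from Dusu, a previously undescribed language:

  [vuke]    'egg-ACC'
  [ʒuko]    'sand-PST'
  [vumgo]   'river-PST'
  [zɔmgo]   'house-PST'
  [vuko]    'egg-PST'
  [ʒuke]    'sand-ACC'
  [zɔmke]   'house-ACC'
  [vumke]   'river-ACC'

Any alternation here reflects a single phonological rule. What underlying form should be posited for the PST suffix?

/-go/

The PST suffix surfaces as [-go] and [-ko], depending on the final segment of the stem.
The ACC suffix, which begins with [k], is invariant after every stem; so [k] is not altered by any rule here.
So the underlying form is /-go/, and voiced stops become voiceless after a vowel.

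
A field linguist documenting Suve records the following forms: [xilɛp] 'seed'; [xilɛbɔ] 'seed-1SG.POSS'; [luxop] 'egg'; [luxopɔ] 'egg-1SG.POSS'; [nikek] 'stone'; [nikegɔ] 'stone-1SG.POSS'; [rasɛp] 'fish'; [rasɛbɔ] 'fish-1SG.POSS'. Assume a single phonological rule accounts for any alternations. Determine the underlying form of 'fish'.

/rasɛb/

In [rasɛp] and [rasɛbɔ] the final segment of 'fish' alternates: [p] ~ [b].
But 'egg' keeps [p] in both environments ([luxop], [luxopɔ]), so there is no rule changing /p/ to [b] before the 1SG.POSS suffix.
The alternation reflects word-final obstruent devoicing: voiced obstruents become voiceless word-finally. /b/ is underlying.
Hence 'fish' is /rasɛb/ underlyingly.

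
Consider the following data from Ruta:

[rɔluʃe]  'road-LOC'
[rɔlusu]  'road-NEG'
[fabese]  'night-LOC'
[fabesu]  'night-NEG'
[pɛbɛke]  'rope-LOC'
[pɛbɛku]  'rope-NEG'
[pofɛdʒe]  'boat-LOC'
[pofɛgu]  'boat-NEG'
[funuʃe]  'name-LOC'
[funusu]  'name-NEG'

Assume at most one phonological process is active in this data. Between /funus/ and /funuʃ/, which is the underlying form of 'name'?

'name' shows [ʃ] ~ [s] at the end of the stem ([funuʃe] vs [funusu]).
Compare 'night', with invariant [s] in [fabese] and [fabesu]: an analysis with underlying /s/ and a rule producing [ʃ] before the LOC suffix would wrongly predict alternation here too.
The alternation reflects depalatalization: palato-alveolar /dʒ/ and /ʃ/ become [g] and [s] when no front vowel follows. /ʃ/ is underlying.

/funuʃ/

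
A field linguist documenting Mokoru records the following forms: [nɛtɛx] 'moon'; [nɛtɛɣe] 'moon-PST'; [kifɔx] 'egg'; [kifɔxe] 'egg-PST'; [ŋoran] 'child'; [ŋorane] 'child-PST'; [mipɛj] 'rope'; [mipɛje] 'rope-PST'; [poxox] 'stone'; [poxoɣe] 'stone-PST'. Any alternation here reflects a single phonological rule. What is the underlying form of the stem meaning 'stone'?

In [poxox] and [poxoɣe] the final segment of 'stone' alternates: [x] ~ [ɣ].
But 'egg' keeps [x] in both environments ([kifɔx], [kifɔxe]), so there is no rule changing /x/ to [ɣ] before the PST suffix.
The underlying segment must be /ɣ/; voiced obstruents become voiceless word-finally, yielding [x] there.
Hence 'stone' is /poxoɣ/ underlyingly.

/poxoɣ/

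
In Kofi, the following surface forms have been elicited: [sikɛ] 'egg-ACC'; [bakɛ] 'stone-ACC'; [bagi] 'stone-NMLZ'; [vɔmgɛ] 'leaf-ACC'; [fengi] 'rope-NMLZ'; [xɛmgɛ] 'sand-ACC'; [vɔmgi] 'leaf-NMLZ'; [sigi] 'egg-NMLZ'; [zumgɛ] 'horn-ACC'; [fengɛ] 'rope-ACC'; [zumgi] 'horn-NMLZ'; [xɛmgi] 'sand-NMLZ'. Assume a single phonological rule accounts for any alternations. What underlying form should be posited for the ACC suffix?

The ACC suffix surfaces as [-gɛ] and [-kɛ], depending on the final segment of the stem.
By contrast the NMLZ suffix keeps its initial [g] throughout — that segment must be underlying.
So the underlying form is /-kɛ/, and voiceless stops become voiced after a nasal.

/-kɛ/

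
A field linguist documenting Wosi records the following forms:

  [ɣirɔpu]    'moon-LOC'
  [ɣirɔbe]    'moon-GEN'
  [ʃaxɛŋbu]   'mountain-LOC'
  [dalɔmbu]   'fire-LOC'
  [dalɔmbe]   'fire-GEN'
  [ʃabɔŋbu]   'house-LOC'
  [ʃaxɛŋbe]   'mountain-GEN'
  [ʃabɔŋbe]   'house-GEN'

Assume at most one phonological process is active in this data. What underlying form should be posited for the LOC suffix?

/-pu/

The LOC morpheme has two allomorphs, [-bu] and [-pu].
The GEN suffix, which begins with [b], is invariant after every stem; so [b] is not altered by any rule here.
The LOC suffix is therefore /-pu/ underlyingly, with post-nasal voicing: voiceless stops become voiced after a nasal.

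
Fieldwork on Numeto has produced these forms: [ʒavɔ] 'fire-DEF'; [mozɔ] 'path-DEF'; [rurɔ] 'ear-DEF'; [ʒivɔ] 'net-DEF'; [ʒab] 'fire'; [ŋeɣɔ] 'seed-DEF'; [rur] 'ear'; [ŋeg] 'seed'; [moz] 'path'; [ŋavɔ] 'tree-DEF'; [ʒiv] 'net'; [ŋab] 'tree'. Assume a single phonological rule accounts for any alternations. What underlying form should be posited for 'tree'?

The stem for 'tree' ends in [v] in [ŋavɔ] but [b] in [ŋab].
If /v/ were underlying and a rule turned it into [b] in isolation, 'net' would also alternate; but it has [v] in both [ʒivɔ] and [ʒiv].
The underlying segment must be /b/; voiced stops become fricatives between vowels, yielding [v] there.
The underlying form of 'tree' is therefore /ŋab/.

/ŋab/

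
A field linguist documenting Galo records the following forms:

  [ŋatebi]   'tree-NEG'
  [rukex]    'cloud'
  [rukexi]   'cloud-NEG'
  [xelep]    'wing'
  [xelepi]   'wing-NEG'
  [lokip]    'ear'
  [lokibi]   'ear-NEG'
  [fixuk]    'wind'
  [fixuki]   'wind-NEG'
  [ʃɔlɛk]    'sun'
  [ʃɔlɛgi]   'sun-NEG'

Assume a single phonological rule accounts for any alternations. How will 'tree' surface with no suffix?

The stem for 'ear' ends in [p] in [lokip] but [b] in [lokibi].
The stem 'wing' ([xelep], [xelepi]) shows [p] unchanged in both environments, so [p] cannot be basic with [b] derived before the NEG suffix.
So /b/ is underlying, and a rule of word-final obstruent devoicing — voiced obstruents become voiceless word-finally — gives [p].
From [ŋatebi] the stem 'tree' is /ŋateb/; word-finally this yields [ŋatep].

[ŋatep]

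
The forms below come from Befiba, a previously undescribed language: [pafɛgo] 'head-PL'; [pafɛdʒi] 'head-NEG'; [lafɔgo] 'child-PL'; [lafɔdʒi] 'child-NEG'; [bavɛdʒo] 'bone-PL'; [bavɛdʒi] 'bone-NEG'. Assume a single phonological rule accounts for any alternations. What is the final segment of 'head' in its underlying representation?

In [pafɛgo] and [pafɛdʒi] the final segment of 'head' alternates: [g] ~ [dʒ].
But 'bone' keeps [dʒ] in both environments ([bavɛdʒo], [bavɛdʒi]), so there is no rule changing /dʒ/ to [g] before the PL suffix.
Therefore /g/ is basic and [dʒ] is derived by palatalization before a front vowel (/g/ becomes palato-alveolar [dʒ] before a front vowel).

/g/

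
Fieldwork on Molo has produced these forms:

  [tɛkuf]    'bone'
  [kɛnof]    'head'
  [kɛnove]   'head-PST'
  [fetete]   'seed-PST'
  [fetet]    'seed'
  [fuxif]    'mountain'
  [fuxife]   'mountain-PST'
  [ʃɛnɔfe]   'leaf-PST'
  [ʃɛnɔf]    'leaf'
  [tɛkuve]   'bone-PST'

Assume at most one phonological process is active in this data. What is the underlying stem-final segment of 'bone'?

The root 'bone' surfaces as [tɛkuve] and [tɛkuf], with a stem-final [v] ~ [f] alternation.
But 'mountain' keeps [f] in both environments ([fuxife], [fuxif]), so there is no rule changing /f/ to [v] before the PST suffix.
The alternation reflects word-final obstruent devoicing: voiced obstruents become voiceless word-finally. /v/ is underlying.

/v/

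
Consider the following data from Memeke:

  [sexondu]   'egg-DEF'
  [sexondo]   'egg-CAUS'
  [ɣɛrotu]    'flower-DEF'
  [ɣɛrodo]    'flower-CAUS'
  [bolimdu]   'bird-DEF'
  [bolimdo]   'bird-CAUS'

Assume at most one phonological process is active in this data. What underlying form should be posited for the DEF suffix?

/-tu/

The DEF suffix surfaces as [-du] and [-tu], depending on the final segment of the stem.
The CAUS suffix, which begins with [d], is invariant after every stem; so [d] is not altered by any rule here.
The DEF suffix is therefore /-tu/ underlyingly, with post-nasal voicing: voiceless stops become voiced after a nasal.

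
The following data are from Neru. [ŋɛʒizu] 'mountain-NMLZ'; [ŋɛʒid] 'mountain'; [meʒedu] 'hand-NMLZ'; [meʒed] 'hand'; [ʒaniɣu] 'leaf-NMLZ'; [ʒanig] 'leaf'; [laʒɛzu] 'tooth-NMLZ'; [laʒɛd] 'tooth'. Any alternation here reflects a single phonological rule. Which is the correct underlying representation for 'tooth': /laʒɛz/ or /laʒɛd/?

/laʒɛz/

The root 'tooth' surfaces as [laʒɛzu] and [laʒɛd], with a stem-final [z] ~ [d] alternation.
The stem 'hand' ([meʒedu], [meʒed]) shows [d] unchanged in both environments, so [d] cannot be basic with [z] derived before the NMLZ suffix.
The underlying segment must be /z/; voiced fricatives become stops word-finally, yielding [d] there.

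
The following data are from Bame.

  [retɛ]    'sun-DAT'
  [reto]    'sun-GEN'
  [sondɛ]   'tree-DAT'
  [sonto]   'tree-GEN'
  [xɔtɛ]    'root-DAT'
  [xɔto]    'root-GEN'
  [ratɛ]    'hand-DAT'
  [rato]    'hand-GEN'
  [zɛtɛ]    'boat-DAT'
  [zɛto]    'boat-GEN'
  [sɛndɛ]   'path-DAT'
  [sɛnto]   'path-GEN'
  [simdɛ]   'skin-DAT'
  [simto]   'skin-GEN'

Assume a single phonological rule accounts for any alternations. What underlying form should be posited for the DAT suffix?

/-dɛ/

The DAT morpheme has two allomorphs, [-dɛ] and [-tɛ].
By contrast the GEN suffix keeps its initial [t] throughout — that segment must be underlying.
So the underlying form is /-dɛ/, and voiced stops become voiceless after a vowel.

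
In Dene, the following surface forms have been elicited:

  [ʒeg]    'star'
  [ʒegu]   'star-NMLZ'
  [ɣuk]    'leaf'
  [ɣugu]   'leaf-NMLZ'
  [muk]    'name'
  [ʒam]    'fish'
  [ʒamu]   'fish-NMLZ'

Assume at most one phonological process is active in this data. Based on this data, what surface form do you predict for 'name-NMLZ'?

[mugu]

The root 'leaf' surfaces as [ɣuk] and [ɣugu], with a stem-final [k] ~ [g] alternation.
The stem 'star' ([ʒeg], [ʒegu]) shows [g] unchanged in both environments, so [g] cannot be basic with [k] derived in isolation.
Therefore /k/ is basic and [g] is derived by intervocalic voicing (voiceless stops become voiced between vowels).
The one attested form of 'name', [muk], shows underlying /muk/. Applying the same rule between vowels gives [mugu].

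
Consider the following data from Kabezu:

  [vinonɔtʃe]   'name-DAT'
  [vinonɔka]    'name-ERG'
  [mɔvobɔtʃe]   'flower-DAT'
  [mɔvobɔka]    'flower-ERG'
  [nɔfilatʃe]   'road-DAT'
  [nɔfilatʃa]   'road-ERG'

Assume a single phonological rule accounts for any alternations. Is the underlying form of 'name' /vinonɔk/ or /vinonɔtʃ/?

/vinonɔk/

The root 'name' surfaces as [vinonɔtʃe] and [vinonɔka], with a stem-final [tʃ] ~ [k] alternation.
If /tʃ/ were underlying and a rule turned it into [k] before the ERG suffix, 'road' would also alternate; but it has [tʃ] in both [nɔfilatʃe] and [nɔfilatʃa].
So /k/ is underlying, and a rule of palatalization before a front vowel — /k/ becomes palato-alveolar [tʃ] before a front vowel — gives [tʃ].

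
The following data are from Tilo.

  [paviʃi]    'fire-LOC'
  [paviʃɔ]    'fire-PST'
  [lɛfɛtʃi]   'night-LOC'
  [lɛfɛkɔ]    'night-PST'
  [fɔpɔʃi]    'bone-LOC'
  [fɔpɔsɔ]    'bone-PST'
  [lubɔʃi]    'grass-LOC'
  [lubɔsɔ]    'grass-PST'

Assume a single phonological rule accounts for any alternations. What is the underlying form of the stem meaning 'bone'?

In [fɔpɔʃi] and [fɔpɔsɔ] the final segment of 'bone' alternates: [ʃ] ~ [s].
Compare 'fire', with invariant [ʃ] in [paviʃi] and [paviʃɔ]: an analysis with underlying /ʃ/ and a rule producing [s] before the PST suffix would wrongly predict alternation here too.
The underlying segment must be /s/; /k/ and /s/ become palato-alveolar [tʃ] and [ʃ] before a front vowel, yielding [ʃ] there.
The underlying form of 'bone' is therefore /fɔpɔs/.

/fɔpɔs/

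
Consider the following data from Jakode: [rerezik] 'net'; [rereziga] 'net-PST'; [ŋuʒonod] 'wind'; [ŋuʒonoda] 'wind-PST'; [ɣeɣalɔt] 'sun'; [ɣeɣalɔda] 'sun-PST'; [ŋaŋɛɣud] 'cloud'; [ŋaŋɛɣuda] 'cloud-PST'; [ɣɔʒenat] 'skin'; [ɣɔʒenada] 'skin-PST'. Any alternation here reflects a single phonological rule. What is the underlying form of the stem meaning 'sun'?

'sun' shows [t] ~ [d] at the end of the stem ([ɣeɣalɔt] vs [ɣeɣalɔda]).
The stem 'wind' ([ŋuʒonod], [ŋuʒonoda]) shows [d] unchanged in both environments, so [d] cannot be basic with [t] derived in isolation.
The alternation reflects intervocalic voicing: voiceless stops become voiced between vowels. /t/ is underlying.

/ɣeɣalɔt/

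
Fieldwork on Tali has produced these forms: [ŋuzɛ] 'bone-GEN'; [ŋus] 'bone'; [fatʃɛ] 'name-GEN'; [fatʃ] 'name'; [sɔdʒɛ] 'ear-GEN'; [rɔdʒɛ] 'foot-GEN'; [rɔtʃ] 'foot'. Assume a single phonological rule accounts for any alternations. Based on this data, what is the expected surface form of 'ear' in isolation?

The stem for 'foot' ends in [dʒ] in [rɔdʒɛ] but [tʃ] in [rɔtʃ].
Compare 'name', with invariant [tʃ] in [fatʃɛ] and [fatʃ]: an analysis with underlying /tʃ/ and a rule producing [dʒ] before the GEN suffix would wrongly predict alternation here too.
The underlying segment must be /dʒ/; voiced obstruents become voiceless word-finally, yielding [tʃ] there.
The one attested form of 'ear', [sɔdʒɛ], shows underlying /sɔdʒ/. Applying the same rule word-finally gives [sɔtʃ].

[sɔtʃ]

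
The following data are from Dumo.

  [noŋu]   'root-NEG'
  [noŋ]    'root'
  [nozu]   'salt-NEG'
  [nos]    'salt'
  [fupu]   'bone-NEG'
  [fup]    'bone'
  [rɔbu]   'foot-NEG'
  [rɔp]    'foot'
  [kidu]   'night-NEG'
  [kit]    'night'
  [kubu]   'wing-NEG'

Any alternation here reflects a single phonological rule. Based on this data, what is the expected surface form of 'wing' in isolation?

The stem for 'foot' ends in [b] in [rɔbu] but [p] in [rɔp].
If /p/ were underlying and a rule turned it into [b] before the NEG suffix, 'bone' would also alternate; but it has [p] in both [fupu] and [fup].
The underlying segment must be /b/; voiced obstruents become voiceless word-finally, yielding [p] there.
From [kubu] the stem 'wing' is /kub/; word-finally this yields [kup].

[kup]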